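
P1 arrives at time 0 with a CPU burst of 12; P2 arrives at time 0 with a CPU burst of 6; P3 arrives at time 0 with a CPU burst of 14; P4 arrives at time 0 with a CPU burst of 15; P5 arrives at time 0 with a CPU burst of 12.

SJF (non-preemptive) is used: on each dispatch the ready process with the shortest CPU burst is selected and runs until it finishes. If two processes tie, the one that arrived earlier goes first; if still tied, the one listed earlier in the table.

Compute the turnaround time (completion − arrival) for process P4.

Timeline: | P2 0-6 | P1 6-18 | P5 18-30 | P3 30-44 | P4 44-59 |
Completion: P1=18  P2=6  P3=44  P4=59  P5=30
Turnaround (C−A): P1=18  P2=6  P3=44  P4=59  P5=30
Turnaround(P4) = completion − arrival = 59 − 0 = 59

59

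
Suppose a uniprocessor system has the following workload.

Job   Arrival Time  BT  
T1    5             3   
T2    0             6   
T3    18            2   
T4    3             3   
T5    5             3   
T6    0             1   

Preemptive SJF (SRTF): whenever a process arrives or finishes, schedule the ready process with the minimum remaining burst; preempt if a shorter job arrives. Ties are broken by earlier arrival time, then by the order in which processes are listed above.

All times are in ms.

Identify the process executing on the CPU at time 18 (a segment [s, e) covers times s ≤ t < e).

Timeline: | T6 0-1 | T2 1-3 | T4 3-6 | T1 6-9 | T5 9-12 | T2 12-16 | idle 16-18 | T3 18-20 |
Completion: T1=9  T2=16  T3=20  T4=6  T5=12  T6=1

T3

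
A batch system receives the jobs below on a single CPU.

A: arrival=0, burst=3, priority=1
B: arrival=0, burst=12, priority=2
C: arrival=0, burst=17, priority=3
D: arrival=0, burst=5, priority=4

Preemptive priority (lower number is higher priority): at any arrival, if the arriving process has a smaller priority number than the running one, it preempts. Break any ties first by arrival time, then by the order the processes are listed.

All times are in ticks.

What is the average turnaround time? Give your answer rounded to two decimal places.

21.75

Gantt: | A 0-3 | B 3-15 | C 15-32 | D 32-37 |
Completion: A=3  B=15  C=32  D=37
Turnaround times: A=3, B=15, C=32, D=37
Average turnaround = (3+15+32+37) / 4 = 87/4 = 21.75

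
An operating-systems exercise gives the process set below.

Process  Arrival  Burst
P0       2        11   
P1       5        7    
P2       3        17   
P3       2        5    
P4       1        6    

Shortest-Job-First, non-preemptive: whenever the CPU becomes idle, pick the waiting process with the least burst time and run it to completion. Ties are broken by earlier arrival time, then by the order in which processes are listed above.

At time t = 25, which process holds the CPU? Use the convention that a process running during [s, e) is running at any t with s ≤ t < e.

Timeline: | idle 0-1 | P4 1-7 | P3 7-12 | P1 12-19 | P0 19-30 | P2 30-47 |
Completion: P0=30  P1=19  P2=47  P3=12  P4=7
Turnaround (C−A): P0=28  P1=14  P2=44  P3=10  P4=6

P0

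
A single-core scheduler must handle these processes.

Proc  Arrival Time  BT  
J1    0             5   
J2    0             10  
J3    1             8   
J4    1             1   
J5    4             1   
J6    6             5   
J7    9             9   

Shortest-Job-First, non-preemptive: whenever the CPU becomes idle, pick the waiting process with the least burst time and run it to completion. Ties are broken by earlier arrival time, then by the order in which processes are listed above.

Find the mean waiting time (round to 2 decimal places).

Timeline: | J1 0-5 | J4 5-6 | J5 6-7 | J6 7-12 | J3 12-20 | J7 20-29 | J2 29-39 |
Completion: J1=5  J2=39  J3=20  J4=6  J5=7  J6=12  J7=29
Turnaround (C−A): J1=5  J2=39  J3=19  J4=5  J5=3  J6=6  J7=20
Waiting times: J1=0, J2=29, J3=11, J4=4, J5=2, J6=1, J7=11
Average waiting = (0+29+11+4+2+1+11) / 7 = 58/7 = 8.29

8.29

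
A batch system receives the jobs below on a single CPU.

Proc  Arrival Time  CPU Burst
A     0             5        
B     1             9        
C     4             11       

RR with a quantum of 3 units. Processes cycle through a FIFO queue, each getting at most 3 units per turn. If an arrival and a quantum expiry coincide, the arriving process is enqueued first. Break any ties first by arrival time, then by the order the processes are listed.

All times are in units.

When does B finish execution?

20

Timeline: | A 0-3 | B 3-6 | A 6-8 | C 8-11 | B 11-14 | C 14-17 | B 17-20 | C 20-25 |
Completion: A=8  B=20  C=25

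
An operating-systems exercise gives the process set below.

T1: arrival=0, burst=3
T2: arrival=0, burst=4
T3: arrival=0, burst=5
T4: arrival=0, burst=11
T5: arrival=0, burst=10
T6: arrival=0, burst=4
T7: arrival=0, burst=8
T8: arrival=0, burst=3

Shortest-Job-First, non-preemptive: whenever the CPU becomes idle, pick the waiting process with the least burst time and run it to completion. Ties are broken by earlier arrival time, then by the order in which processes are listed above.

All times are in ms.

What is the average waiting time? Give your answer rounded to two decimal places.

Timeline: | T1 0-3 | T8 3-6 | T2 6-10 | T6 10-14 | T3 14-19 | T7 19-27 | T5 27-37 | T4 37-48 |
Completion: T1=3  T2=10  T3=19  T4=48  T5=37  T6=14  T7=27  T8=6
Turnaround (C−A): T1=3  T2=10  T3=19  T4=48  T5=37  T6=14  T7=27  T8=6
Waiting times: T1=0, T2=6, T3=14, T4=37, T5=27, T6=10, T7=19, T8=3
Average waiting = (0+6+14+37+27+10+19+3) / 8 = 116/8 = 14.50

14.50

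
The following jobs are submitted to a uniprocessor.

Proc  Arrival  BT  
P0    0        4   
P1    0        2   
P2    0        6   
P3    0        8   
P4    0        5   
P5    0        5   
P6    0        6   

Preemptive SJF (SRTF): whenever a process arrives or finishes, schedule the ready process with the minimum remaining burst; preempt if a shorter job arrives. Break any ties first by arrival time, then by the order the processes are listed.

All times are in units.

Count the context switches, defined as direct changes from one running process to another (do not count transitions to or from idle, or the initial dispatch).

Timeline: | P1 0-2 | P0 2-6 | P4 6-11 | P5 11-16 | P2 16-22 | P6 22-28 | P3 28-36 |
Completion: P0=6  P1=2  P2=22  P3=36  P4=11  P5=16  P6=28

6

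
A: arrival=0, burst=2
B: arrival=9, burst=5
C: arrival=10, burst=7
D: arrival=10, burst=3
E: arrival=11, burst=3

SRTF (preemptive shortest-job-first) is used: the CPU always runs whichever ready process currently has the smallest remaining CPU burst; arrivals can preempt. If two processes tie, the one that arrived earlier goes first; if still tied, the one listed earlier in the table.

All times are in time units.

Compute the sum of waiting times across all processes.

Gantt: | A 0-2 | idle 2-9 | B 9-10 | D 10-13 | E 13-16 | B 16-20 | C 20-27 |
Completion: A=2  B=20  C=27  D=13  E=16
Waiting = turnaround − burst: A=0, B=6, C=10, D=0, E=2
Total waiting = 0 + 6 + 10 + 0 + 2 = 18

18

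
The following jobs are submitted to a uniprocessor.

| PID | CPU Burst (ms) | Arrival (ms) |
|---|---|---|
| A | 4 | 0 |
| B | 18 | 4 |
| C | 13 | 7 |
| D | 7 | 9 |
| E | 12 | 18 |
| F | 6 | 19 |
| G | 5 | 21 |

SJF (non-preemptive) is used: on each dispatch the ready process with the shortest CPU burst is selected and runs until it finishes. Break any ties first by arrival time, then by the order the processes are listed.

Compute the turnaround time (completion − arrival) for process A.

Timeline: | A 0-4 | B 4-22 | G 22-27 | F 27-33 | D 33-40 | E 40-52 | C 52-65 |
Completion: A=4  B=22  C=65  D=40  E=52  F=33  G=27
Turnaround (C−A): A=4  B=18  C=58  D=31  E=34  F=14  G=6
Turnaround(A) = completion − arrival = 4 − 0 = 4

4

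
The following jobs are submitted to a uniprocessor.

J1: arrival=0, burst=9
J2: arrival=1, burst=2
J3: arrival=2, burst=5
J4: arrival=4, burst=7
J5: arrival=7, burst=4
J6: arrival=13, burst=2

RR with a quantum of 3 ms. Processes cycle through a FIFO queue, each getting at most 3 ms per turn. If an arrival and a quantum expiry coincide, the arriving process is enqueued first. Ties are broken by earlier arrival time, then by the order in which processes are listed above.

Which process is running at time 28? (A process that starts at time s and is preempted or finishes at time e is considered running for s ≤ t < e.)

Timeline: | J1 0-3 | J2 3-5 | J3 5-8 | J1 8-11 | J4 11-14 | J5 14-17 | J3 17-19 | J1 19-22 | J6 22-24 | J4 24-27 | J5 27-28 | J4 28-29 |
Completion: J1=22  J2=5  J3=19  J4=29  J5=28  J6=24
Turnaround (C−A): J1=22  J2=4  J3=17  J4=25  J5=21  J6=11

J4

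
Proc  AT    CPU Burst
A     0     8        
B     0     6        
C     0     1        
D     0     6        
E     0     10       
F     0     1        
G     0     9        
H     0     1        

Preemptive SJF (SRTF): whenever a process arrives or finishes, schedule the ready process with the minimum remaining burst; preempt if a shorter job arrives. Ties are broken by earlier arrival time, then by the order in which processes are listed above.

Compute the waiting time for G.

Timeline: | C 0-1 | F 1-2 | H 2-3 | B 3-9 | D 9-15 | A 15-23 | G 23-32 | E 32-42 |
Completion: A=23  B=9  C=1  D=15  E=42  F=2  G=32  H=3
Turnaround (C−A): A=23  B=9  C=1  D=15  E=42  F=2  G=32  H=3
Waiting(G) = turnaround − burst = 32 − 9 = 23

23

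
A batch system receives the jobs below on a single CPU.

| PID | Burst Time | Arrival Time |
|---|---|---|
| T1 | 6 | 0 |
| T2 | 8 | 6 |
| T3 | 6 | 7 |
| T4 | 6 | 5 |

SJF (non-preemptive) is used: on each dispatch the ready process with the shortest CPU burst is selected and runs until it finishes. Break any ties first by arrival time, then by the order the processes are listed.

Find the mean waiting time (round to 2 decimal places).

Timeline: | T1 0-6 | T4 6-12 | T3 12-18 | T2 18-26 |
Completion: T1=6  T2=26  T3=18  T4=12
Turnaround (C−A): T1=6  T2=20  T3=11  T4=7
Waiting times: T1=0, T2=12, T3=5, T4=1
Average waiting = (0+12+5+1) / 4 = 18/4 = 4.50

4.50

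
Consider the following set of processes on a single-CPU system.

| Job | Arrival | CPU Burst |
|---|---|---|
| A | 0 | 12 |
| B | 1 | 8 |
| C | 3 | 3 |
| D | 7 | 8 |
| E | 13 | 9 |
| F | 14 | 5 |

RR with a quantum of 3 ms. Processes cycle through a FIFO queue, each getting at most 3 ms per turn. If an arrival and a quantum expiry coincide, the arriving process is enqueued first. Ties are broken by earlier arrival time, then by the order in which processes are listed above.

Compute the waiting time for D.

Timeline: | A 0-3 | B 3-6 | C 6-9 | A 9-12 | B 12-15 | D 15-18 | A 18-21 | E 21-24 | F 24-27 | B 27-29 | D 29-32 | A 32-35 | E 35-38 | F 38-40 | D 40-42 | E 42-45 |
Completion: A=35  B=29  C=9  D=42  E=45  F=40
Waiting(D) = turnaround − burst = 35 − 8 = 27

27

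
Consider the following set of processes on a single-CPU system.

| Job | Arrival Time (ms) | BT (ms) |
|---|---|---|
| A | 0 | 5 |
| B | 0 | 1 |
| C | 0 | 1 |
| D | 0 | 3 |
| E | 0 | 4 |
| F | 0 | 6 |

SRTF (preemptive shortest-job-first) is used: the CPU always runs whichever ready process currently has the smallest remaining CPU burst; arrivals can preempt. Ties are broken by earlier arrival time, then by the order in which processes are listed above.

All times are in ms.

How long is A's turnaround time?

14

Gantt: | B 0-1 | C 1-2 | D 2-5 | E 5-9 | A 9-14 | F 14-20 |
Completion: A=14  B=1  C=2  D=5  E=9  F=20
Turnaround(A) = completion − arrival = 14 − 0 = 14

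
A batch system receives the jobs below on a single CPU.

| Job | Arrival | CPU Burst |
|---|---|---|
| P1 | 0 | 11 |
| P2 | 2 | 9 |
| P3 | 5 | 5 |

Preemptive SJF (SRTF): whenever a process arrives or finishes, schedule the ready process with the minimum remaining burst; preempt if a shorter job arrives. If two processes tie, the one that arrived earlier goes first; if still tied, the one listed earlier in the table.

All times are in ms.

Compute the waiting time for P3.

0

Gantt: | P1 0-5 | P3 5-10 | P1 10-16 | P2 16-25 |
Completion: P1=16  P2=25  P3=10
Turnaround (C−A): P1=16  P2=23  P3=5
Waiting(P3) = turnaround − burst = 5 − 5 = 0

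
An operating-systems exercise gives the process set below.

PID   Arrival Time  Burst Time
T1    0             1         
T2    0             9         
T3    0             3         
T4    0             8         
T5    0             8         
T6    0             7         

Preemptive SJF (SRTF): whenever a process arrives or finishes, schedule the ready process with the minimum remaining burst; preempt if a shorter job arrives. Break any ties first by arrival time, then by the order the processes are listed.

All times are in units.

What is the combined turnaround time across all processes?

Timeline: | T1 0-1 | T3 1-4 | T6 4-11 | T4 11-19 | T5 19-27 | T2 27-36 |
Completion: T1=1  T2=36  T3=4  T4=19  T5=27  T6=11
Turnaround = completion − arrival: T1=1, T2=36, T3=4, T4=19, T5=27, T6=11
Total turnaround = 1 + 36 + 4 + 19 + 27 + 11 = 98

98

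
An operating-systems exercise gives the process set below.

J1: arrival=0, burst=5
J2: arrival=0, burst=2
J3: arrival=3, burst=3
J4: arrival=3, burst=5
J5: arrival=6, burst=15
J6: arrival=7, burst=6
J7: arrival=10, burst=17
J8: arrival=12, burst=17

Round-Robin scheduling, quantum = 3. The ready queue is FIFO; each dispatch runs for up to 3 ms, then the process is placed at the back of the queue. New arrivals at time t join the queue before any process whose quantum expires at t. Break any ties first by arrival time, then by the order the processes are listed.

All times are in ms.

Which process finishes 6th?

Gantt: | J1 0-3 | J2 3-5 | J3 5-8 | J4 8-11 | J1 11-13 | J5 13-16 | J6 16-19 | J7 19-22 | J4 22-24 | J8 24-27 | J5 27-30 | J6 30-33 | J7 33-36 | J8 36-39 | J5 39-42 | J7 42-45 | J8 45-48 | J5 48-51 | J7 51-54 | J8 54-57 | J5 57-60 | J7 60-63 | J8 63-66 | J7 66-68 | J8 68-70 |
Completion: J1=13  J2=5  J3=8  J4=24  J5=60  J6=33  J7=68  J8=70
Finish order: J2 → J3 → J1 → J4 → J6 → J5 → J7 → J8

J5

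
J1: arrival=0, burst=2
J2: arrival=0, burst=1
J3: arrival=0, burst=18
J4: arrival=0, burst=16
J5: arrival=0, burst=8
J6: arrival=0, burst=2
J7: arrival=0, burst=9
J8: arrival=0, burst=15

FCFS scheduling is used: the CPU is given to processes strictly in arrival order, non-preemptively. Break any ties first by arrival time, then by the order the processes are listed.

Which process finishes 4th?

Schedule: | J1 0-2 | J2 2-3 | J3 3-21 | J4 21-37 | J5 37-45 | J6 45-47 | J7 47-56 | J8 56-71 |
Completion: J1=2  J2=3  J3=21  J4=37  J5=45  J6=47  J7=56  J8=71
Turnaround (C−A): J1=2  J2=3  J3=21  J4=37  J5=45  J6=47  J7=56  J8=71
Finish order: J1 → J2 → J3 → J4 → J5 → J6 → J7 → J8

J4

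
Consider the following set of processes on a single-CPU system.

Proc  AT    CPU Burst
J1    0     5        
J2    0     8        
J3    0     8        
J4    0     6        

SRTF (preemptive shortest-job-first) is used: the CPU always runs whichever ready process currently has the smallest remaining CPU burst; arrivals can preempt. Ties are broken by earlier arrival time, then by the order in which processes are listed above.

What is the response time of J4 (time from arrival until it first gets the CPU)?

Gantt: | J1 0-5 | J4 5-11 | J2 11-19 | J3 19-27 |
Completion: J1=5  J2=19  J3=27  J4=11
Turnaround (C−A): J1=5  J2=19  J3=27  J4=11
Response(J4) = first start − arrival = 5 − 0 = 5

5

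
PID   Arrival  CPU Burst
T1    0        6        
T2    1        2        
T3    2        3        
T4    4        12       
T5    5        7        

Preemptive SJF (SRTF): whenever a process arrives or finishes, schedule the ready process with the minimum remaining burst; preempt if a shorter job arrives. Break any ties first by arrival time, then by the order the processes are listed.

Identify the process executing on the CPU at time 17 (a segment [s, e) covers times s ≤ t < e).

Gantt: | T1 0-1 | T2 1-3 | T3 3-6 | T1 6-11 | T5 11-18 | T4 18-30 |
Completion: T1=11  T2=3  T3=6  T4=30  T5=18
Turnaround (C−A): T1=11  T2=2  T3=4  T4=26  T5=13

T5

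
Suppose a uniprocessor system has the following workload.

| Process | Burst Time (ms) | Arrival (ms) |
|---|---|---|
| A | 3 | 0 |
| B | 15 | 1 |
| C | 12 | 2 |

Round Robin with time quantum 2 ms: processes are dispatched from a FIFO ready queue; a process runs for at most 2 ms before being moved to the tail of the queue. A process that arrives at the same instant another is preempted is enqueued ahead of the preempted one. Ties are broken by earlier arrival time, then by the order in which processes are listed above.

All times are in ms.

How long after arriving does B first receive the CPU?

1

Schedule: | A 0-2 | B 2-4 | C 4-6 | A 6-7 | B 7-9 | C 9-11 | B 11-13 | C 13-15 | B 15-17 | C 17-19 | B 19-21 | C 21-23 | B 23-25 | C 25-27 | B 27-30 |
Completion: A=7  B=30  C=27
Response(B) = first start − arrival = 2 − 1 = 1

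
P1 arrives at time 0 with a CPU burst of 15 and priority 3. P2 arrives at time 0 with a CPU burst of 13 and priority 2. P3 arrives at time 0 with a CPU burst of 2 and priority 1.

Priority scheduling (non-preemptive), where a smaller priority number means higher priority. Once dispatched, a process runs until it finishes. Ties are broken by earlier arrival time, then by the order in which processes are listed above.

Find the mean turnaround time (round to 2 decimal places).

15.67

Timeline: | P3 0-2 | P2 2-15 | P1 15-30 |
Completion: P1=30  P2=15  P3=2
Turnaround (C−A): P1=30  P2=15  P3=2
Turnaround times: P1=30, P2=15, P3=2
Average turnaround = (30+15+2) / 3 = 47/3 = 15.67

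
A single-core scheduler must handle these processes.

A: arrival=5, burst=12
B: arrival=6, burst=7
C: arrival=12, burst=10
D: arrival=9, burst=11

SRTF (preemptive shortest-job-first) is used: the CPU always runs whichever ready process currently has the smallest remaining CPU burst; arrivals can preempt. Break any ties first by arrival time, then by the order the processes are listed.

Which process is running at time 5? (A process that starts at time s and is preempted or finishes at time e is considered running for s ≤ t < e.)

Schedule: | idle 0-5 | A 5-6 | B 6-13 | C 13-23 | A 23-34 | D 34-45 |
Completion: A=34  B=13  C=23  D=45

A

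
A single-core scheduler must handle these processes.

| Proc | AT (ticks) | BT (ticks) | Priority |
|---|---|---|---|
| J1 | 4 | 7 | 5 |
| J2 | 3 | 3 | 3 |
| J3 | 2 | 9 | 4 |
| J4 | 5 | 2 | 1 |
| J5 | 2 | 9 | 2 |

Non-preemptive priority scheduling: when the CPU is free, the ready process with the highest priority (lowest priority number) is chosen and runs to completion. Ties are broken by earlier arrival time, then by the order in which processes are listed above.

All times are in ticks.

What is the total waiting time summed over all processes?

51

Schedule: | idle 0-2 | J5 2-11 | J4 11-13 | J2 13-16 | J3 16-25 | J1 25-32 |
Completion: J1=32  J2=16  J3=25  J4=13  J5=11
Waiting = turnaround − burst: J1=21, J2=10, J3=14, J4=6, J5=0
Total waiting = 21 + 10 + 14 + 6 + 0 = 51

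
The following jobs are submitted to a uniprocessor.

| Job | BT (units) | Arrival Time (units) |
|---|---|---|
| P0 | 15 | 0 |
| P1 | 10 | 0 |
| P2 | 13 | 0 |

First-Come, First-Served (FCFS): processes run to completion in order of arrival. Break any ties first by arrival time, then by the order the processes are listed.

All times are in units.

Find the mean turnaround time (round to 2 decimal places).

Timeline: | P0 0-15 | P1 15-25 | P2 25-38 |
Completion: P0=15  P1=25  P2=38
Turnaround times: P0=15, P1=25, P2=38
Average turnaround = (15+25+38) / 3 = 78/3 = 26.00

26.00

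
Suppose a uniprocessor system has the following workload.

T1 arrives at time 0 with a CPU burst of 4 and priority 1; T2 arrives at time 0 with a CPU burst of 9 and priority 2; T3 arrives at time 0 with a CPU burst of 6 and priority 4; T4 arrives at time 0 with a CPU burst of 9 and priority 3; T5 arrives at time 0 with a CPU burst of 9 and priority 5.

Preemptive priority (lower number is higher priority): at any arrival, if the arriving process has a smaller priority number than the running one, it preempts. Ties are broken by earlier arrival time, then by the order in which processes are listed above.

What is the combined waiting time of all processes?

67

Timeline: | T1 0-4 | T2 4-13 | T4 13-22 | T3 22-28 | T5 28-37 |
Completion: T1=4  T2=13  T3=28  T4=22  T5=37
Waiting = turnaround − burst: T1=0, T2=4, T3=22, T4=13, T5=28
Total waiting = 0 + 4 + 22 + 13 + 28 = 67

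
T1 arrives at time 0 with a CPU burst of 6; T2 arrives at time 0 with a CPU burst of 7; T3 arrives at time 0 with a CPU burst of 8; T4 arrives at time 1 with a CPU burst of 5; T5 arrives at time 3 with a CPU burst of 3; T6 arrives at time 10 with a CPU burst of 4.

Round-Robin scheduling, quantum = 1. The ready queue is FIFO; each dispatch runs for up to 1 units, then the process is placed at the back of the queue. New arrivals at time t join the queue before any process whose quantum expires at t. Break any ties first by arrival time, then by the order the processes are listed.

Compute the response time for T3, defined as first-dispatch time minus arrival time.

2

Gantt: | T1 0-1 | T2 1-2 | T3 2-3 | T4 3-4 | T1 4-5 | T2 5-6 | T5 6-7 | T3 7-8 | T4 8-9 | T1 9-10 | T2 10-11 | T5 11-12 | T3 12-13 | T4 13-14 | T6 14-15 | T1 15-16 | T2 16-17 | T5 17-18 | T3 18-19 | T4 19-20 | T6 20-21 | T1 21-22 | T2 22-23 | T3 23-24 | T4 24-25 | T6 25-26 | T1 26-27 | T2 27-28 | T3 28-29 | T6 29-30 | T2 30-31 | T3 31-33 |
Completion: T1=27  T2=31  T3=33  T4=25  T5=18  T6=30
Response(T3) = first start − arrival = 2 − 0 = 2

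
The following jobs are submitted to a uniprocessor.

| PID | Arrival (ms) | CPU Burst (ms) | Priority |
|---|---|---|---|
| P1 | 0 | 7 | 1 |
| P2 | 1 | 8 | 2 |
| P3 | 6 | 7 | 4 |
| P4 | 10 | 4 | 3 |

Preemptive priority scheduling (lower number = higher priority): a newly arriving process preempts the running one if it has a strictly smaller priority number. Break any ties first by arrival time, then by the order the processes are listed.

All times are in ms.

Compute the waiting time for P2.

6

Timeline: | P1 0-7 | P2 7-15 | P4 15-19 | P3 19-26 |
Completion: P1=7  P2=15  P3=26  P4=19
Waiting(P2) = turnaround − burst = 14 − 8 = 6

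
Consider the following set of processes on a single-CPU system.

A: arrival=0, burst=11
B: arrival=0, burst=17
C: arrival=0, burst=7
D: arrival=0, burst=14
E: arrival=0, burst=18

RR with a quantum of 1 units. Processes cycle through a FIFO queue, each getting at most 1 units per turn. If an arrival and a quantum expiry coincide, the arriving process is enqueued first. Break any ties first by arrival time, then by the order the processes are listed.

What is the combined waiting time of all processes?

205

Gantt: | A 0-1 | B 1-2 | C 2-3 | D 3-4 | E 4-5 | A 5-6 | B 6-7 | C 7-8 | D 8-9 | E 9-10 | A 10-11 | B 11-12 | C 12-13 | D 13-14 | E 14-15 | A 15-16 | B 16-17 | C 17-18 | D 18-19 | E 19-20 | A 20-21 | B 21-22 | C 22-23 | D 23-24 | E 24-25 | A 25-26 | B 26-27 | C 27-28 | D 28-29 | E 29-30 | A 30-31 | B 31-32 | C 32-33 | D 33-34 | E 34-35 | A 35-36 | B 36-37 | D 37-38 | E 38-39 | A 39-40 | B 40-41 | D 41-42 | E 42-43 | A 43-44 | B 44-45 | D 45-46 | E 46-47 | A 47-48 | B 48-49 | D 49-50 | E 50-51 | B 51-52 | D 52-53 | E 53-54 | B 54-55 | D 55-56 | E 56-57 | B 57-58 | D 58-59 | E 59-60 | B 60-61 | E 61-62 | B 62-63 | E 63-64 | B 64-65 | E 65-67 |
Completion: A=48  B=65  C=33  D=59  E=67
Waiting = turnaround − burst: A=37, B=48, C=26, D=45, E=49
Total waiting = 37 + 48 + 26 + 45 + 49 = 205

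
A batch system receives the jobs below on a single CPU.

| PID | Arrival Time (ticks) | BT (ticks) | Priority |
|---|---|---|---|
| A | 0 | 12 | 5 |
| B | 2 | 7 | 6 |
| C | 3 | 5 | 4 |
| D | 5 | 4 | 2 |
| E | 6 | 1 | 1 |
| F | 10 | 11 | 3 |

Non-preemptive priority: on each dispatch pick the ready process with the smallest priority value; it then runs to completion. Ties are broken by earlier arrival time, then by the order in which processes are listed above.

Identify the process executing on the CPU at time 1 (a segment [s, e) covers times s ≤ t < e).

A

Gantt: | A 0-12 | E 12-13 | D 13-17 | F 17-28 | C 28-33 | B 33-40 |
Completion: A=12  B=40  C=33  D=17  E=13  F=28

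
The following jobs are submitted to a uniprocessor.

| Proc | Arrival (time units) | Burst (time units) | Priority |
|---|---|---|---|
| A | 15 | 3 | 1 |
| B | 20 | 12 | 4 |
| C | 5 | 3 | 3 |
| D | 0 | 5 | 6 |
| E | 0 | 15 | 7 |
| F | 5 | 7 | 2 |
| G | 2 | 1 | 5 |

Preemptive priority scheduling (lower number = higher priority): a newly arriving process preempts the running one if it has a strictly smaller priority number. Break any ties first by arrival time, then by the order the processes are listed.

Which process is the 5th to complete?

D

Timeline: | D 0-2 | G 2-3 | D 3-5 | F 5-12 | C 12-15 | A 15-18 | D 18-19 | E 19-20 | B 20-32 | E 32-46 |
Completion: A=18  B=32  C=15  D=19  E=46  F=12  G=3
Finish order: G → F → C → A → D → B → E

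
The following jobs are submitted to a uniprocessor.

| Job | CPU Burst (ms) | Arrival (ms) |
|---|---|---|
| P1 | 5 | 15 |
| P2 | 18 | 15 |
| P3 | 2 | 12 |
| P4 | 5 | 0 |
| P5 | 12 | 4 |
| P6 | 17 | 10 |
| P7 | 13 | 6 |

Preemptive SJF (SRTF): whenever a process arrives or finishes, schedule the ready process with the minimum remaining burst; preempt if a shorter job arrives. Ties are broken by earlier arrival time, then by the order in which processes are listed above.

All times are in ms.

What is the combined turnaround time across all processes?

163

Timeline: | P4 0-5 | P5 5-12 | P3 12-14 | P5 14-19 | P1 19-24 | P7 24-37 | P6 37-54 | P2 54-72 |
Completion: P1=24  P2=72  P3=14  P4=5  P5=19  P6=54  P7=37
Turnaround (C−A): P1=9  P2=57  P3=2  P4=5  P5=15  P6=44  P7=31
Turnaround = completion − arrival: P1=9, P2=57, P3=2, P4=5, P5=15, P6=44, P7=31
Total turnaround = 9 + 57 + 2 + 5 + 15 + 44 + 31 = 163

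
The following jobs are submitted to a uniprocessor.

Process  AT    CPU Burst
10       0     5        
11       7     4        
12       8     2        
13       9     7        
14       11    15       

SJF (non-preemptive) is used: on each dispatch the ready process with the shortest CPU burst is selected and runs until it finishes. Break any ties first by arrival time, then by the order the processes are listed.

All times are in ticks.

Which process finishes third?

12

Gantt: | 10 0-5 | idle 5-7 | 11 7-11 | 12 11-13 | 13 13-20 | 14 20-35 |
Completion: 10=5  11=11  12=13  13=20  14=35
Turnaround (C−A): 10=5  11=4  12=5  13=11  14=24
Finish order: 10 → 11 → 12 → 13 → 14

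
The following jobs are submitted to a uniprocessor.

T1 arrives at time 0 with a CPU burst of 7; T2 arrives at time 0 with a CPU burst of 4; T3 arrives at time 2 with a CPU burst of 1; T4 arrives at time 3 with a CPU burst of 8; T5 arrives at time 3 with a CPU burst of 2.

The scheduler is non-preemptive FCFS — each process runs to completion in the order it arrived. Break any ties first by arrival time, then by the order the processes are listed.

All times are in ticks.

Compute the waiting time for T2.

7

Timeline: | T1 0-7 | T2 7-11 | T3 11-12 | T4 12-20 | T5 20-22 |
Completion: T1=7  T2=11  T3=12  T4=20  T5=22
Turnaround (C−A): T1=7  T2=11  T3=10  T4=17  T5=19
Waiting(T2) = turnaround − burst = 11 − 4 = 7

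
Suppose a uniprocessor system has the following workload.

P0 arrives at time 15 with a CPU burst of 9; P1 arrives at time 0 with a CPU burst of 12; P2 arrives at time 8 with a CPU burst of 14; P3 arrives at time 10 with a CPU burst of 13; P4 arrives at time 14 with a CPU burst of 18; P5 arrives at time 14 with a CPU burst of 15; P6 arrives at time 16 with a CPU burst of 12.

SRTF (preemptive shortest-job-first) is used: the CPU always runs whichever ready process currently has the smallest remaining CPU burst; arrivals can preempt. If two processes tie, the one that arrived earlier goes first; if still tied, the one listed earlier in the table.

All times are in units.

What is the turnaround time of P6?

30

Timeline: | P1 0-12 | P3 12-15 | P0 15-24 | P3 24-34 | P6 34-46 | P2 46-60 | P5 60-75 | P4 75-93 |
Completion: P0=24  P1=12  P2=60  P3=34  P4=93  P5=75  P6=46
Turnaround(P6) = completion − arrival = 46 − 16 = 30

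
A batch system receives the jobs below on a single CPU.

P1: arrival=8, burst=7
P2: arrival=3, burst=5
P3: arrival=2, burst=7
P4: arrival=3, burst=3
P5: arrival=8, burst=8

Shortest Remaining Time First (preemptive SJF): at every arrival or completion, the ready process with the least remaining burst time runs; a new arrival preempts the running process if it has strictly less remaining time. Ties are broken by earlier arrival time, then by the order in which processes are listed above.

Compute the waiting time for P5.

Schedule: | idle 0-2 | P3 2-3 | P4 3-6 | P2 6-11 | P3 11-17 | P1 17-24 | P5 24-32 |
Completion: P1=24  P2=11  P3=17  P4=6  P5=32
Turnaround (C−A): P1=16  P2=8  P3=15  P4=3  P5=24
Waiting(P5) = turnaround − burst = 24 − 8 = 16

16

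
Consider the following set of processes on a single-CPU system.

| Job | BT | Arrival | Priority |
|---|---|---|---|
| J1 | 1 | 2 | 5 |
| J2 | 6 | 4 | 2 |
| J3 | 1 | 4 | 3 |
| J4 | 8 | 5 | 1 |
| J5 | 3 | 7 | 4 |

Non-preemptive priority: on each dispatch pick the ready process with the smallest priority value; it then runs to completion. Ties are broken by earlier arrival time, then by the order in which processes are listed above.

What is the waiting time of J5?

Schedule: | idle 0-2 | J1 2-3 | idle 3-4 | J2 4-10 | J4 10-18 | J3 18-19 | J5 19-22 |
Completion: J1=3  J2=10  J3=19  J4=18  J5=22
Turnaround (C−A): J1=1  J2=6  J3=15  J4=13  J5=15
Waiting(J5) = turnaround − burst = 15 − 3 = 12

12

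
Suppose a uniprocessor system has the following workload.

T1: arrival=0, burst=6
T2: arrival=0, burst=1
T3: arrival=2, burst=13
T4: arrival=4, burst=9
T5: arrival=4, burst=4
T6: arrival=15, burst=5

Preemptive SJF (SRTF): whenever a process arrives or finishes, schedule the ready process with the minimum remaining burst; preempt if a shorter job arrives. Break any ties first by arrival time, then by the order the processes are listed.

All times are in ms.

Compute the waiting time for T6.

5

Schedule: | T2 0-1 | T1 1-7 | T5 7-11 | T4 11-20 | T6 20-25 | T3 25-38 |
Completion: T1=7  T2=1  T3=38  T4=20  T5=11  T6=25
Turnaround (C−A): T1=7  T2=1  T3=36  T4=16  T5=7  T6=10
Waiting(T6) = turnaround − burst = 10 − 5 = 5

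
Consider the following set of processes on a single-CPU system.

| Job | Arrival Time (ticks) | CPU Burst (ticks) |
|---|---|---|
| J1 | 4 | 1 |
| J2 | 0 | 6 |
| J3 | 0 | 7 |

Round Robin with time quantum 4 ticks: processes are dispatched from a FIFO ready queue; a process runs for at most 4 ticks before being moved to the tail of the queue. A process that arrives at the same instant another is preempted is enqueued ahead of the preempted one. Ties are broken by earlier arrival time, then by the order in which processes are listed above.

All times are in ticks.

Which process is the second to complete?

Schedule: | J2 0-4 | J3 4-8 | J1 8-9 | J2 9-11 | J3 11-14 |
Completion: J1=9  J2=11  J3=14
Finish order: J1 → J2 → J3

J2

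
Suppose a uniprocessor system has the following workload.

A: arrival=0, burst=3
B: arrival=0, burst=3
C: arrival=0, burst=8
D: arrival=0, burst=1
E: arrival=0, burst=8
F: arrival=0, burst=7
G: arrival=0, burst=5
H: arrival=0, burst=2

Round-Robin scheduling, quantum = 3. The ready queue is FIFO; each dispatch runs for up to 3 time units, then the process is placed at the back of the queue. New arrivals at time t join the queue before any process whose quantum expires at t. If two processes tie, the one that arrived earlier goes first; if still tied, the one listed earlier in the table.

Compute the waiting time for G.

Timeline: | A 0-3 | B 3-6 | C 6-9 | D 9-10 | E 10-13 | F 13-16 | G 16-19 | H 19-21 | C 21-24 | E 24-27 | F 27-30 | G 30-32 | C 32-34 | E 34-36 | F 36-37 |
Completion: A=3  B=6  C=34  D=10  E=36  F=37  G=32  H=21
Turnaround (C−A): A=3  B=6  C=34  D=10  E=36  F=37  G=32  H=21
Waiting(G) = turnaround − burst = 32 − 5 = 27

27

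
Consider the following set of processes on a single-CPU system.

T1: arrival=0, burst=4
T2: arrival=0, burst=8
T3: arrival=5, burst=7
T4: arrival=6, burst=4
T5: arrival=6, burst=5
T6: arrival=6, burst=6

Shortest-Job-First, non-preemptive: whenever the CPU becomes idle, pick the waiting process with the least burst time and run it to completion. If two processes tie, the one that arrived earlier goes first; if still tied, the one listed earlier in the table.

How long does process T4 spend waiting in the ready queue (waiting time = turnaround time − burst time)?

Gantt: | T1 0-4 | T2 4-12 | T4 12-16 | T5 16-21 | T6 21-27 | T3 27-34 |
Completion: T1=4  T2=12  T3=34  T4=16  T5=21  T6=27
Waiting(T4) = turnaround − burst = 10 − 4 = 6

6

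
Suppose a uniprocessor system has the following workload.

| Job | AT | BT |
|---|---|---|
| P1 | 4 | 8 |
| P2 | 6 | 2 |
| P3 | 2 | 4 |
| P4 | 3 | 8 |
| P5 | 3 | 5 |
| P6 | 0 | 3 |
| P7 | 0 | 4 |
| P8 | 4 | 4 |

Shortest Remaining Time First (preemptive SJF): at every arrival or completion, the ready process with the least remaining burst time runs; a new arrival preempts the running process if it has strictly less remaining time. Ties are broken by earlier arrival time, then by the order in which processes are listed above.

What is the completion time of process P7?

7

Schedule: | P6 0-3 | P7 3-7 | P2 7-9 | P3 9-13 | P8 13-17 | P5 17-22 | P4 22-30 | P1 30-38 |
Completion: P1=38  P2=9  P3=13  P4=30  P5=22  P6=3  P7=7  P8=17
Turnaround (C−A): P1=34  P2=3  P3=11  P4=27  P5=19  P6=3  P7=7  P8=13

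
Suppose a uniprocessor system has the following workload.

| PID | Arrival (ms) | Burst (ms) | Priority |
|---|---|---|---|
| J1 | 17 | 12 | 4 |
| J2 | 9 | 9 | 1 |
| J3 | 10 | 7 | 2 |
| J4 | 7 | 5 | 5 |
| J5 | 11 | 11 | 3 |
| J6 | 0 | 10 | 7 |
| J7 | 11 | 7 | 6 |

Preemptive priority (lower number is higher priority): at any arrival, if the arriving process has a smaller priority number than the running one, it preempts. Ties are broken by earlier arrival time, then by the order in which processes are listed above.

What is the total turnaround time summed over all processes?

232

Gantt: | J6 0-7 | J4 7-9 | J2 9-18 | J3 18-25 | J5 25-36 | J1 36-48 | J4 48-51 | J7 51-58 | J6 58-61 |
Completion: J1=48  J2=18  J3=25  J4=51  J5=36  J6=61  J7=58
Turnaround (C−A): J1=31  J2=9  J3=15  J4=44  J5=25  J6=61  J7=47
Turnaround = completion − arrival: J1=31, J2=9, J3=15, J4=44, J5=25, J6=61, J7=47
Total turnaround = 31 + 9 + 15 + 44 + 25 + 61 + 47 = 232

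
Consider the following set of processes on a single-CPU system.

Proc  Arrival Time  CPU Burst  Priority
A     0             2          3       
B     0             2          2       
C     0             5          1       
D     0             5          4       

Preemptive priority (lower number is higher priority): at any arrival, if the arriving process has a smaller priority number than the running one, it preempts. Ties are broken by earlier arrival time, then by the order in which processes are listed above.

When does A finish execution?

Schedule: | C 0-5 | B 5-7 | A 7-9 | D 9-14 |
Completion: A=9  B=7  C=5  D=14
Turnaround (C−A): A=9  B=7  C=5  D=14

9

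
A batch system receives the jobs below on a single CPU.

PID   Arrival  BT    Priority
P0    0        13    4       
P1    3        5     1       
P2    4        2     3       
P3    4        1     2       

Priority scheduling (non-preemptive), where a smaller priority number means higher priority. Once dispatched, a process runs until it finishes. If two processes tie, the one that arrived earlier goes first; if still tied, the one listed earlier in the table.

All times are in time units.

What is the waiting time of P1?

10

Gantt: | P0 0-13 | P1 13-18 | P3 18-19 | P2 19-21 |
Completion: P0=13  P1=18  P2=21  P3=19
Waiting(P1) = turnaround − burst = 15 − 5 = 10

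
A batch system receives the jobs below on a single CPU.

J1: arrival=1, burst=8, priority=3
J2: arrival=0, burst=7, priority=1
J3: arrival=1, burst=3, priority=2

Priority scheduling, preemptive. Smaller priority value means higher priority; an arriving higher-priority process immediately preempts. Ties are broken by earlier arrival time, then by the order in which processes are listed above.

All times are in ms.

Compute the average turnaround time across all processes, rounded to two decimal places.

11.00

Gantt: | J2 0-7 | J3 7-10 | J1 10-18 |
Completion: J1=18  J2=7  J3=10
Turnaround times: J1=17, J2=7, J3=9
Average turnaround = (17+7+9) / 3 = 33/3 = 11.00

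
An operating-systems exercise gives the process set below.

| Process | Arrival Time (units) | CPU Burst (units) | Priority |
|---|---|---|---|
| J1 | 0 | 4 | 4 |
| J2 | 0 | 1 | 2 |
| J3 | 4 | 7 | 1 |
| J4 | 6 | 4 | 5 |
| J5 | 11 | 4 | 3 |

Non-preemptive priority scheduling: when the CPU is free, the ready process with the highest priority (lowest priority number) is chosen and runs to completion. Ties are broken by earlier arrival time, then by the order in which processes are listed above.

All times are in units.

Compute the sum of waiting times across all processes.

Gantt: | J2 0-1 | J1 1-5 | J3 5-12 | J5 12-16 | J4 16-20 |
Completion: J1=5  J2=1  J3=12  J4=20  J5=16
Turnaround (C−A): J1=5  J2=1  J3=8  J4=14  J5=5
Waiting = turnaround − burst: J1=1, J2=0, J3=1, J4=10, J5=1
Total waiting = 1 + 0 + 1 + 10 + 1 = 13

13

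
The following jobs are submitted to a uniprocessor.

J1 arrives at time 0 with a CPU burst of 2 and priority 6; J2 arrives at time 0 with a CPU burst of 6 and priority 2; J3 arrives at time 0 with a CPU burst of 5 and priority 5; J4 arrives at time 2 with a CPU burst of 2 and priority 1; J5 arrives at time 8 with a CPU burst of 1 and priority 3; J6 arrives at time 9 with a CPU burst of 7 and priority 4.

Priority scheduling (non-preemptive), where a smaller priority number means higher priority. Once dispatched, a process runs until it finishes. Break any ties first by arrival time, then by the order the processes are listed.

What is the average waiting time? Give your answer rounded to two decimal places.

6.83

Schedule: | J2 0-6 | J4 6-8 | J5 8-9 | J6 9-16 | J3 16-21 | J1 21-23 |
Completion: J1=23  J2=6  J3=21  J4=8  J5=9  J6=16
Turnaround (C−A): J1=23  J2=6  J3=21  J4=6  J5=1  J6=7
Waiting times: J1=21, J2=0, J3=16, J4=4, J5=0, J6=0
Average waiting = (21+0+16+4+0+0) / 6 = 41/6 = 6.83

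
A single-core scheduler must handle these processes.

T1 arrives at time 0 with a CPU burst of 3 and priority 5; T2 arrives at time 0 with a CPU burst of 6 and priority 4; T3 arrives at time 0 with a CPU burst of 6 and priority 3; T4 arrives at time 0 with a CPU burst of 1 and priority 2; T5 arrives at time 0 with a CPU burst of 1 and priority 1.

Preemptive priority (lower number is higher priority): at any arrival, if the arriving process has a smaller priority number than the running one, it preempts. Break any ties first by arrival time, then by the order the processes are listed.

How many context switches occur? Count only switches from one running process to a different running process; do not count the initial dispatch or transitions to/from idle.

Gantt: | T5 0-1 | T4 1-2 | T3 2-8 | T2 8-14 | T1 14-17 |
Completion: T1=17  T2=14  T3=8  T4=2  T5=1
Turnaround (C−A): T1=17  T2=14  T3=8  T4=2  T5=1

4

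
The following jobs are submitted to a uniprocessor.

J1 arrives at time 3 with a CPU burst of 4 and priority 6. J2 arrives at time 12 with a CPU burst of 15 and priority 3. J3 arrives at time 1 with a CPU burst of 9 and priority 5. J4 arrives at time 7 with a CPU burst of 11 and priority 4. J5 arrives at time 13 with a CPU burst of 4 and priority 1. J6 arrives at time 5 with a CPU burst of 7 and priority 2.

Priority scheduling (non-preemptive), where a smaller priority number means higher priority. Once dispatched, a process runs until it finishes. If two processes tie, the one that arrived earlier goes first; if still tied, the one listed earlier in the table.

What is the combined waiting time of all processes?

Timeline: | idle 0-1 | J3 1-10 | J6 10-17 | J5 17-21 | J2 21-36 | J4 36-47 | J1 47-51 |
Completion: J1=51  J2=36  J3=10  J4=47  J5=21  J6=17
Turnaround (C−A): J1=48  J2=24  J3=9  J4=40  J5=8  J6=12
Waiting = turnaround − burst: J1=44, J2=9, J3=0, J4=29, J5=4, J6=5
Total waiting = 44 + 9 + 0 + 29 + 4 + 5 = 91

91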